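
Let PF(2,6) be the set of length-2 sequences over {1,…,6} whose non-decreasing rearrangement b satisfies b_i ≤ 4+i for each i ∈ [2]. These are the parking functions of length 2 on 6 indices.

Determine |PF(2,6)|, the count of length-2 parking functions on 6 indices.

35

|PF| = (6+1−2)·(6+1)^{2−1} = 5·7 = 35 (Konheim–Weiss)
Example (2,6) → sorted (2,6): b_i ≤ 4+i ∀i, a PF.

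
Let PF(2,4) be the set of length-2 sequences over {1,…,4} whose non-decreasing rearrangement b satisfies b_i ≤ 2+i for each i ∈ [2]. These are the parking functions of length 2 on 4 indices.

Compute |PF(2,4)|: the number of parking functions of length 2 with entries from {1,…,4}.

#PF = (4−2+1)·(4+1)^(2−1) = 3×5 = 15 (Pollak)
Example (2,2) → sorted (2,2): b_i ≤ 2+i ∀i, a PF.

15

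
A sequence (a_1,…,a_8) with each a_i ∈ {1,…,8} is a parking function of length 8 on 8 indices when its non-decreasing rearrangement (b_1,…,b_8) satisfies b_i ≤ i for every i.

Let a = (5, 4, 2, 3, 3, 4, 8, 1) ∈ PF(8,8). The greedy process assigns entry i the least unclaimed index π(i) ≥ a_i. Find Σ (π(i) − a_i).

6

Σπ(i) = 1+…+8 = 36; Σa = 5+4+2+3+3+4+8+1 = 30; disp = 36−30 = 6.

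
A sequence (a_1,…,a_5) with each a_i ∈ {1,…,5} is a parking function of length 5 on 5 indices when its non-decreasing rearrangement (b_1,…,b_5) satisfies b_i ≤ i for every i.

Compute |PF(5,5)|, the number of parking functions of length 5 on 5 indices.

1296

|PF(5,5)| = (5+1−5)·(5+1)^{5−1} = 1 · 1296 = 1296 (Pollak)
Example (3,1,3,4,2) → sorted (1,2,3,3,4): b_i ≤ i ∀i, a PF.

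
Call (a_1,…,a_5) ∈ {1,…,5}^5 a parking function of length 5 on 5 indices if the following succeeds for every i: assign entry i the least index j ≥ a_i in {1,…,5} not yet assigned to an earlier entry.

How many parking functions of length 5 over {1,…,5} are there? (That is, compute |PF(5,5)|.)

|PF(5,5)| = (6−5)·6^(5−1) = 1×1296 = 1296 (Pollak)
Check (3,2,3,1,5) → sorted (1,2,3,3,5): b_i ≤ i ∀i, a PF.

1296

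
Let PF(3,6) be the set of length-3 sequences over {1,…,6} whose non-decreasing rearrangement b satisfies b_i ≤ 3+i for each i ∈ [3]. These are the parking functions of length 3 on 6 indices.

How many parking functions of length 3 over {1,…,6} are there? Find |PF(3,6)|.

196

|PF| = 4·7^2 = 4·49 = 196 [KW]
E.g. (3,3,3) → sorted (3,3,3): b_i ≤ 3+i ∀i, a PF.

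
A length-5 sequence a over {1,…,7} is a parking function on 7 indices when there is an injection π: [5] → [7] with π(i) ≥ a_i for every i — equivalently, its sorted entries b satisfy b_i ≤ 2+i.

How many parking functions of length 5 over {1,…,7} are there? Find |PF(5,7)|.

12288

Count = (7+1−5)·(7+1)^{5−1} = 3×4096 = 12288 [KW]
Check (2,7,1,2,2) → sorted (1,2,2,2,7): b_i ≤ 2+i ∀i, a PF.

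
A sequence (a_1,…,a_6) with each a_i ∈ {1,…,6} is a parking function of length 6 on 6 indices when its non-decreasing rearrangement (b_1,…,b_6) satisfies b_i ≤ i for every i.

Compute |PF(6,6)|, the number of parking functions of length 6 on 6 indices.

|PF(6,6)| = (6+1−6)·(6+1)^{6−1} = 1·16807 = 16807 [KW]
Example (6,3,1,1,2,3) → sorted (1,1,2,3,3,6): b_i ≤ i ∀i, a PF.

16807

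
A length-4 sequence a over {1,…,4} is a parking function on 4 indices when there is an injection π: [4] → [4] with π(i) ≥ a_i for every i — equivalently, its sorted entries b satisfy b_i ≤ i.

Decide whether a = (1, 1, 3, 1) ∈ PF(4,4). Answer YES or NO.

YES

Sorted: b = (1, 1, 1, 3).
  b_1=1 ≤ 1
  b_2=1 ≤ 2
  b_3=1 ≤ 3
  b_4=3 ≤ 4
All bounds hold ⇒ YES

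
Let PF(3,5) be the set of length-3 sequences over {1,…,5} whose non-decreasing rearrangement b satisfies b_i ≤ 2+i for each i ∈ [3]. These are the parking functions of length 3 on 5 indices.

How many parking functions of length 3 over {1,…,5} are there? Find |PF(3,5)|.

108

#PF = (6−3)·6^(3−1) = 3·36 = 108 (Pollak)
E.g. (4,5,2) → sorted (2,4,5): b_i ≤ 2+i ∀i, a PF.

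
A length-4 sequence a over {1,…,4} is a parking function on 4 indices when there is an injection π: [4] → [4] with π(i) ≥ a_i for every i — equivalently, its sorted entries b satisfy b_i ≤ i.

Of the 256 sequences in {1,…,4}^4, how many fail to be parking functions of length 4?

|PF| = 1·5^3 = 1·125 = 125 (Konheim–Weiss)
E.g. (3,4,4,4) → sorted (3,4,4,4): b_1=3>1, not a PF.
Total 256; non-PF = 256−125 = 131

131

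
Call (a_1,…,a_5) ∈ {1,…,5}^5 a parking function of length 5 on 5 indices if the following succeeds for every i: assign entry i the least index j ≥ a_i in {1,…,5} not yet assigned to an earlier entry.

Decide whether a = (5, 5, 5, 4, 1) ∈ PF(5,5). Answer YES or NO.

Sorted: b = (1, 4, 5, 5, 5).
  b_1=1 ≤ 1
  b_2=4 > 2
  fails at i=2 ⇒ NO

NO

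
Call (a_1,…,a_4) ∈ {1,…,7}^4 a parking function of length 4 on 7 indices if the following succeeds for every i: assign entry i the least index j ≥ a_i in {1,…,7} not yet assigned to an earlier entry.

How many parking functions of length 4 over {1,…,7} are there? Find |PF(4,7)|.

2048

Count = (7+1−4)·(7+1)^{4−1} = 4×512 = 2048 (Pollak)
One tuple (6,6,2,3) → sorted (2,3,6,6): b_i ≤ 3+i ∀i, a PF.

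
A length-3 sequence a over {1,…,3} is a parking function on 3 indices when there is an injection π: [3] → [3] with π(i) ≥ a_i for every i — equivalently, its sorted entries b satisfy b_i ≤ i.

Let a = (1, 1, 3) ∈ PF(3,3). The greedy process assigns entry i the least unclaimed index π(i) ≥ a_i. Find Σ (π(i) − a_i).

1

Σπ = 3·4/2 = 6 (π permutes [3]); Σa = 1+1+3 = 5; disp = 6−5 = 1.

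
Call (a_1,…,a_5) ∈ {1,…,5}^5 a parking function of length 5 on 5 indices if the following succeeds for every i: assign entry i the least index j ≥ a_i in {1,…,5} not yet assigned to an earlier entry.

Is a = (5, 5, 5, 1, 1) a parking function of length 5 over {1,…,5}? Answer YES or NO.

Order a: b = (1, 1, 5, 5, 5).
  b_1=1 ≤ 1
  b_2=1 ≤ 2
  b_3=5 > 3
  fails at i=3 ⇒ NO

NO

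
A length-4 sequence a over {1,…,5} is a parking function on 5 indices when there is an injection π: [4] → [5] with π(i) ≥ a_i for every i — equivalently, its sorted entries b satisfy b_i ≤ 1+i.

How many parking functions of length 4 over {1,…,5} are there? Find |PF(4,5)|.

432

|PF(4,5)| = (5−4+1)·(5+1)^(4−1) = 2 · 216 = 432
E.g. (3,2,3,1) → sorted (1,2,3,3): b_i ≤ 1+i ∀i, a PF.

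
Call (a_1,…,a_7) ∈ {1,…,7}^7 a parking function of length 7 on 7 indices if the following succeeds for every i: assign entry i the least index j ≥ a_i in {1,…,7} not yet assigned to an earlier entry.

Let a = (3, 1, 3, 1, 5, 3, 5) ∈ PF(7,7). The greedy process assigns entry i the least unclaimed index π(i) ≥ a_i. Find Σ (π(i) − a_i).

Σπ(i) = 1+…+7 = 28; Σa = 3+1+3+1+5+3+5 = 21; disp = 28−21 = 7.

7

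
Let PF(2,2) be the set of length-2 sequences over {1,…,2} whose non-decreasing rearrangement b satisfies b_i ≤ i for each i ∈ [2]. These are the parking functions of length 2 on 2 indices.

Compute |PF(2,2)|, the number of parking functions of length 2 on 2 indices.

|PF(2,2)| = (2+1−2)·(2+1)^{2−1} = 1 · 3 = 3 (Konheim–Weiss)
Check (1,2) → sorted (1,2): b_i ≤ i ∀i, a PF.

3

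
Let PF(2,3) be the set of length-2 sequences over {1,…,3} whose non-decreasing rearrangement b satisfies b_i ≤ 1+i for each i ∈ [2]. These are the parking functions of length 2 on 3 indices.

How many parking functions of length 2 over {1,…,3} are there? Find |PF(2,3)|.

8

|PF| = (4−2)·4^(2−1) = 2×4 = 8 (Konheim–Weiss)
E.g. (2,2) → sorted (2,2): b_i ≤ 1+i ∀i, a PF.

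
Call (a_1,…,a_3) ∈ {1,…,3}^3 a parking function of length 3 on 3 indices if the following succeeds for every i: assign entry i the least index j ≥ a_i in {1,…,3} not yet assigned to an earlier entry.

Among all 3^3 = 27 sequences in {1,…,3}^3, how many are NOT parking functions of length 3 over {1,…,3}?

|PF(3,3)| = 1·4^2 = 1×16 = 16
One tuple (2,3,3) → sorted (2,3,3): b_1=2>1, not a PF.
So 27 − 16 = 11 fail.

11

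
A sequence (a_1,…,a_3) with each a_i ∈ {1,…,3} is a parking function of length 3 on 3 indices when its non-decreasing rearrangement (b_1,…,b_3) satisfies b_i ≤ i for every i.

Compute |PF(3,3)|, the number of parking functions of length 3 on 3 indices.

|PF| = 1·4^2 = 1·16 = 16
Example (1,3,1) → sorted (1,1,3): b_i ≤ i ∀i, a PF.

16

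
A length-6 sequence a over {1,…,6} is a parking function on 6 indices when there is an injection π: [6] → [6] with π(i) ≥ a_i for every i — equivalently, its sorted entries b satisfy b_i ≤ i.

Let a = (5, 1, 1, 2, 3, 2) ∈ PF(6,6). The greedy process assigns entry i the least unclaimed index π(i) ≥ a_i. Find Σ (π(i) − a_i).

7

Σπ = 21 ({1..6} each once); Σa = 5+1+1+2+3+2 = 14; disp = 21−14 = 7.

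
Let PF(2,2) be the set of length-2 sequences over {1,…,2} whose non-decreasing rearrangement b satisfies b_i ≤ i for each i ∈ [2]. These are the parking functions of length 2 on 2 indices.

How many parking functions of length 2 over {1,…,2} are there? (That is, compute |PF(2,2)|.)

3

#PF = (3−2)·3^(2−1) = 1 · 3 = 3 (Konheim–Weiss)
E.g. (2,1) → sorted (1,2): b_i ≤ i ∀i, a PF.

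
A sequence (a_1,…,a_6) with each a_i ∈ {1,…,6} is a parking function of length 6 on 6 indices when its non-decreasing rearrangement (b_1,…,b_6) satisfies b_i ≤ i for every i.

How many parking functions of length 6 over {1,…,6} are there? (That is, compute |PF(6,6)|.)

16807

Count = (7−6)·7^(6−1) = 1·16807 = 16807
Check (1,1,1,4,4,5) → sorted (1,1,1,4,4,5): b_i ≤ i ∀i, a PF.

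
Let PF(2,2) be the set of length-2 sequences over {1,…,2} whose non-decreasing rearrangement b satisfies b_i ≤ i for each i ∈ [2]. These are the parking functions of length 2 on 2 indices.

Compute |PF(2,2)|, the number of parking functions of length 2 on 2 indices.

#PF = (2−2+1)·(2+1)^(2−1) = 1·3 = 3
E.g. (2,1) → sorted (1,2): b_i ≤ i ∀i, a PF.

3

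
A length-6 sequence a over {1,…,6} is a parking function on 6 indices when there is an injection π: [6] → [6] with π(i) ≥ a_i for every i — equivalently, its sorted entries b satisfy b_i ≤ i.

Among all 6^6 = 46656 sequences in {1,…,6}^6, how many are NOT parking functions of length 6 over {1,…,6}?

|PF| = 1·7^5 = 1·16807 = 16807 (Konheim–Weiss)
One tuple (5,6,5,6,5,5) → sorted (5,5,5,5,6,6): b_1=5>1, not a PF.
Total 46656; non-PF = 46656−16807 = 29849

29849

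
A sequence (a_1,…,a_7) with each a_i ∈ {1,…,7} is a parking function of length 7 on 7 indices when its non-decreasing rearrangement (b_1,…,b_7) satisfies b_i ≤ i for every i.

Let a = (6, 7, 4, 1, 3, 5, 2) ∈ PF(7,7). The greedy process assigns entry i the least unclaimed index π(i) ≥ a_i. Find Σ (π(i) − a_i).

Σπ = 28 ({1..7} each once); Σa = 6+7+4+1+3+5+2 = 28; disp = 28−28 = 0.

0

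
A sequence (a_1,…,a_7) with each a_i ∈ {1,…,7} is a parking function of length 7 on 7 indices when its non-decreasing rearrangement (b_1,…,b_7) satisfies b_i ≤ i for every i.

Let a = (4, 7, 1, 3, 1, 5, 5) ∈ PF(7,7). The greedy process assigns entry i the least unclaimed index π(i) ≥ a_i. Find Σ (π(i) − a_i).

2

Σπ(i) = 1+…+7 = 28; Σa = 4+7+1+3+1+5+5 = 26; disp = 28−26 = 2.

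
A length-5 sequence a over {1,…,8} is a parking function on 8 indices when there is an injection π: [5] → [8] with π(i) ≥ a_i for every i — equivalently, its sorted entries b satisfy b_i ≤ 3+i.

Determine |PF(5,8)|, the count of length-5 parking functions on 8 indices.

26244

|PF(5,8)| = (8−5+1)·(8+1)^(5−1) = 4×6561 = 26244 (Konheim–Weiss)
Check (3,3,1,7,5) → sorted (1,3,3,5,7): b_i ≤ 3+i ∀i, a PF.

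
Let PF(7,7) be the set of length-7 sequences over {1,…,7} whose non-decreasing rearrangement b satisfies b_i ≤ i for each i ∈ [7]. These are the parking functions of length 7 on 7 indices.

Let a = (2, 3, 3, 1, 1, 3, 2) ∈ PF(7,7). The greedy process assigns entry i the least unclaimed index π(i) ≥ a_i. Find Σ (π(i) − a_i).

Σπ = 28 ({1..7} each once); Σa = 2+3+3+1+1+3+2 = 15; disp = 28−15 = 13.

13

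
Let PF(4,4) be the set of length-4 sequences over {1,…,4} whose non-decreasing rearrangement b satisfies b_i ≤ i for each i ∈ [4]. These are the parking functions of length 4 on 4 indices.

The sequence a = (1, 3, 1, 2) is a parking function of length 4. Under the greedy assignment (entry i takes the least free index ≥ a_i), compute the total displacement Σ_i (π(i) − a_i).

Σπ = 4·5/2 = 10 (π permutes [4]); Σa = 1+3+1+2 = 7; disp = 10−7 = 3.

3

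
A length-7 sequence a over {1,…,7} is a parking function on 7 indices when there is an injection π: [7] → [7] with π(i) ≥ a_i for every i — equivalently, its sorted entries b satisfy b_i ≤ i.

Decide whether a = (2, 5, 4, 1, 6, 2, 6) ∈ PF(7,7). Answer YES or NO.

Sorted: b = (1, 2, 2, 4, 5, 6, 6).
  b_1=1 ≤ 1
  b_2=2 ≤ 2
  b_3=2 ≤ 3
  b_4=4 ≤ 4
  b_5=5 ≤ 5
  b_6=6 ≤ 6
  b_7=6 ≤ 7
All bounds hold ⇒ YES

YES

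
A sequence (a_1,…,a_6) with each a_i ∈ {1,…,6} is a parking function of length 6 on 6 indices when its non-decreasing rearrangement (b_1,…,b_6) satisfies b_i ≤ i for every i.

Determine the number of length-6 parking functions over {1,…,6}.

16807

|PF| = (6−6+1)·(6+1)^(6−1) = 1×16807 = 16807 [KW]
E.g. (1,2,1,3,2,2) → sorted (1,1,2,2,2,3): b_i ≤ i ∀i, a PF.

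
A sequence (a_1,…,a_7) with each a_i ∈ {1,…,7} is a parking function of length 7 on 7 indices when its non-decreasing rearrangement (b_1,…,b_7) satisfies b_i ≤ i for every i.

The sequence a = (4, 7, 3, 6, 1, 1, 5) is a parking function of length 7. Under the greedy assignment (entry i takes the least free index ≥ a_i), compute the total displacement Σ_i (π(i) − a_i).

Σπ = 28 ({1..7} each once); Σa = 4+7+3+6+1+1+5 = 27; disp = 28−27 = 1.

1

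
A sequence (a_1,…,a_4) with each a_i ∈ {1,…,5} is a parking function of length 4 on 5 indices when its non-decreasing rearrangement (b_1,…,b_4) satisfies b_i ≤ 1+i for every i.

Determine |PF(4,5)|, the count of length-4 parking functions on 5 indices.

432

Count = (5+1−4)·(5+1)^{4−1} = 2·216 = 432 (Pollak)
Check (3,4,1,5) → sorted (1,3,4,5): b_i ≤ 1+i ∀i, a PF.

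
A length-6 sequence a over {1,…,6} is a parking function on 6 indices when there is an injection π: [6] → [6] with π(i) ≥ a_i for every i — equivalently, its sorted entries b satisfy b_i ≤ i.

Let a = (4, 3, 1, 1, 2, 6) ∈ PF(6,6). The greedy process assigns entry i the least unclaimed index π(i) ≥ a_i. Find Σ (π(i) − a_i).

4

Σπ = 6·7/2 = 21 (π permutes [6]); Σa = 4+3+1+1+2+6 = 17; disp = 21−17 = 4.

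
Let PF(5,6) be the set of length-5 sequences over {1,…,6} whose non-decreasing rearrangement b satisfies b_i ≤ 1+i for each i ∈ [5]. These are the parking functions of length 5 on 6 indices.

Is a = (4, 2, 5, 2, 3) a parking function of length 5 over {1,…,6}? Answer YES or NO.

YES

Order a: b = (2, 2, 3, 4, 5).
  b_1=2 ≤ 2
  b_2=2 ≤ 3
  b_3=3 ≤ 4
  b_4=4 ≤ 5
  b_5=5 ≤ 6
All bounds hold ⇒ YES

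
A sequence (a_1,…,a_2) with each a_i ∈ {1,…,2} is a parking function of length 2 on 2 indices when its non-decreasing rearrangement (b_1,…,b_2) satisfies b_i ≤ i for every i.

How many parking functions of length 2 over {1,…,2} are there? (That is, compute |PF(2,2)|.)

|PF(2,2)| = (2−2+1)·(2+1)^(2−1) = 1·3 = 3 [KW]
E.g. (1,1) → sorted (1,1): b_i ≤ i ∀i, a PF.

3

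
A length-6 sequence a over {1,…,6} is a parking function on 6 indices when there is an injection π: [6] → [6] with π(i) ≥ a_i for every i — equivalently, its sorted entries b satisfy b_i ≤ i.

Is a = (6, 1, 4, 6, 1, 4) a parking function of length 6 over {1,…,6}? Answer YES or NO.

Sorted: b = (1, 1, 4, 4, 6, 6).
  b_1=1 ≤ 1
  b_2=1 ≤ 2
  b_3=4 > 3
  fails at i=3 ⇒ NO

NO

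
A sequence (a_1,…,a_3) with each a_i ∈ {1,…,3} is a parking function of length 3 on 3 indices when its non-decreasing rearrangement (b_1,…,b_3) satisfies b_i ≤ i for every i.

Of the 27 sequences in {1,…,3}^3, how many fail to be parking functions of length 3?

|PF(3,3)| = (3+1−3)·(3+1)^{3−1} = 1×16 = 16 [KW]
E.g. (2,2,2) → sorted (2,2,2): b_1=2>1, not a PF.
3^3 − 16 = 27 − 16 = 11

11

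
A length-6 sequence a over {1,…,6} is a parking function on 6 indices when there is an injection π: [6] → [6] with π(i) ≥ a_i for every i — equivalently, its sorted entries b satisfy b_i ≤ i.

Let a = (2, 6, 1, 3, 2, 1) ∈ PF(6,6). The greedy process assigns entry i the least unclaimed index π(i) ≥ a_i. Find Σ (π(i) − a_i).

6

Σπ(i) = 1+…+6 = 21; Σa = 2+6+1+3+2+1 = 15; disp = 21−15 = 6.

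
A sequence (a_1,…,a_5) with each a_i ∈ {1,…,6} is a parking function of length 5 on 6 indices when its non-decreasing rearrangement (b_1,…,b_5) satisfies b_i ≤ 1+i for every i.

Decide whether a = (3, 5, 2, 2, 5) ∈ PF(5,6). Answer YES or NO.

Order a: b = (2, 2, 3, 5, 5).
  b_1=2 ≤ 2
  b_2=2 ≤ 3
  b_3=3 ≤ 4
  b_4=5 ≤ 5
  b_5=5 ≤ 6
All bounds hold ⇒ YES

YES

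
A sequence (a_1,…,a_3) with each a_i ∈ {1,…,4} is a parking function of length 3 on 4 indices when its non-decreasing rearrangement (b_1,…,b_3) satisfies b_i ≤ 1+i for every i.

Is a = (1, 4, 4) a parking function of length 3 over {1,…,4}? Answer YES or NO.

NO

Sorted: b = (1, 4, 4).
  b_1=1 ≤ 2
  b_2=4 > 3
  fails at i=2 ⇒ NO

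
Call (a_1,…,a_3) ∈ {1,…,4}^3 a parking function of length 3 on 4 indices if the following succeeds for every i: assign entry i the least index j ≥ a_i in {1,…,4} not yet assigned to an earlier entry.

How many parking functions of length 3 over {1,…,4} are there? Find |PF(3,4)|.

|PF| = (4−3+1)·(4+1)^(3−1) = 2 · 25 = 50 (Konheim–Weiss)
Example (2,4,3) → sorted (2,3,4): b_i ≤ 1+i ∀i, a PF.

50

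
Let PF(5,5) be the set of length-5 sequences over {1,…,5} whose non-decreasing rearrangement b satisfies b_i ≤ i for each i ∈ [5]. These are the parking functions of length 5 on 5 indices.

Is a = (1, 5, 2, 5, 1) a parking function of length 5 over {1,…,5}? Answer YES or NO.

NO

Sorted: b = (1, 1, 2, 5, 5).
  b_1=1 ≤ 1
  b_2=1 ≤ 2
  b_3=2 ≤ 3
  b_4=5 > 4
  fails at i=4 ⇒ NO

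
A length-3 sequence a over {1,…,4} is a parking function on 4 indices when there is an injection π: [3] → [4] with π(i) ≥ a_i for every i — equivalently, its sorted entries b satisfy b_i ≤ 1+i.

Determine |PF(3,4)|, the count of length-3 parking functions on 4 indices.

Count = 2·5^2 = 2·25 = 50
E.g. (1,4,1) → sorted (1,1,4): b_i ≤ 1+i ∀i, a PF.

50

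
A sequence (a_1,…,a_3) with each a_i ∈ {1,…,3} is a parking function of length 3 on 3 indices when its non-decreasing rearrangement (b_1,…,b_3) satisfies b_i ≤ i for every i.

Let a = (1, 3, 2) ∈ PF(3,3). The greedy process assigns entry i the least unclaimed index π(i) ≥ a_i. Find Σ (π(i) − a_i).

0

Σπ = 6 ({1..3} each once); Σa = 1+3+2 = 6; disp = 6−6 = 0.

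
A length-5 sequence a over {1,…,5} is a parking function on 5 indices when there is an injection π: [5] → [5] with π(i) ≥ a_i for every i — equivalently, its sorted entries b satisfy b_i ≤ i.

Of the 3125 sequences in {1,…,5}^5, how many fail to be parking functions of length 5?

|PF(5,5)| = 1·6^4 = 1·1296 = 1296 [KW]
One tuple (4,4,4,4,4) → sorted (4,4,4,4,4): b_1=4>1, not a PF.
Total 3125; non-PF = 3125−1296 = 1829

1829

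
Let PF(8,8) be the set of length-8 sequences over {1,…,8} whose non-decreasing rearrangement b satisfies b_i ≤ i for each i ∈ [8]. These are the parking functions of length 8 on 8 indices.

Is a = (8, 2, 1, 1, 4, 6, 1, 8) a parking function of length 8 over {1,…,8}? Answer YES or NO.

Order a: b = (1, 1, 1, 2, 4, 6, 8, 8).
  b_1=1 ≤ 1
  b_2=1 ≤ 2
  b_3=1 ≤ 3
  b_4=2 ≤ 4
  b_5=4 ≤ 5
  b_6=6 ≤ 6
  b_7=8 > 7
  fails at i=7 ⇒ NO

NO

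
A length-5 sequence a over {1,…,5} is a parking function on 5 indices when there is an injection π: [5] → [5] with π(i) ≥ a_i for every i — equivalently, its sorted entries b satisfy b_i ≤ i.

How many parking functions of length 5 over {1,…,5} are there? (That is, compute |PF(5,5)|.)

|PF| = (5+1−5)·(5+1)^{5−1} = 1 · 1296 = 1296
One tuple (4,4,1,1,1) → sorted (1,1,1,4,4): b_i ≤ i ∀i, a PF.

1296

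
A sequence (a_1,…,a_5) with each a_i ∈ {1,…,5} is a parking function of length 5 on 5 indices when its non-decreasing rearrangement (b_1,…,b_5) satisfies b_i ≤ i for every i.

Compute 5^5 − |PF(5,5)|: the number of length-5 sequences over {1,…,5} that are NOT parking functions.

|PF| = (5+1−5)·(5+1)^{5−1} = 1 · 1296 = 1296
Check (4,4,5,1,5) → sorted (1,4,4,5,5): b_2=4>2, not a PF.
So 3125 − 1296 = 1829 fail.

1829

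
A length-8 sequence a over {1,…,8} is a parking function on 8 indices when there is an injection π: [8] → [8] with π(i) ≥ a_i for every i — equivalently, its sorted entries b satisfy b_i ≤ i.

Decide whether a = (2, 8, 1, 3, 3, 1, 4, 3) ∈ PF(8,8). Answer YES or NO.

YES

Sorted: b = (1, 1, 2, 3, 3, 3, 4, 8).
  b_1=1 ≤ 1
  b_2=1 ≤ 2
  b_3=2 ≤ 3
  b_4=3 ≤ 4
  b_5=3 ≤ 5
  b_6=3 ≤ 6
  b_7=4 ≤ 7
  b_8=8 ≤ 8
All bounds hold ⇒ YES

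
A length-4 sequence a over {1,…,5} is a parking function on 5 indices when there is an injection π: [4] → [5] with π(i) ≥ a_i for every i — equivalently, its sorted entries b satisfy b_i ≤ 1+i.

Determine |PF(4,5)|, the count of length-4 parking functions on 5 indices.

432

|PF| = (5+1−4)·(5+1)^{4−1} = 2·216 = 432 (Konheim–Weiss)
Check (2,5,2,1) → sorted (1,2,2,5): b_i ≤ 1+i ∀i, a PF.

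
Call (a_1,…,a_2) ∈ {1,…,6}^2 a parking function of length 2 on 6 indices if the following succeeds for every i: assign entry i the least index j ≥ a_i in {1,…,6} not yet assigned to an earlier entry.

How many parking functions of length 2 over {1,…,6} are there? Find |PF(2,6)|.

|PF(2,6)| = 5·7^1 = 5×7 = 35 (Pollak)
One tuple (1,4) → sorted (1,4): b_i ≤ 4+i ∀i, a PF.

35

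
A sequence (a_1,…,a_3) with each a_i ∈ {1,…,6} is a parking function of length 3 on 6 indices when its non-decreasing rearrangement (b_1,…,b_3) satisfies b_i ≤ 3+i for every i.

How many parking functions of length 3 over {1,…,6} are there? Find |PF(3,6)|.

196

|PF(3,6)| = 4·7^2 = 4 · 49 = 196 [KW]
Example (3,2,5) → sorted (2,3,5): b_i ≤ 3+i ∀i, a PF.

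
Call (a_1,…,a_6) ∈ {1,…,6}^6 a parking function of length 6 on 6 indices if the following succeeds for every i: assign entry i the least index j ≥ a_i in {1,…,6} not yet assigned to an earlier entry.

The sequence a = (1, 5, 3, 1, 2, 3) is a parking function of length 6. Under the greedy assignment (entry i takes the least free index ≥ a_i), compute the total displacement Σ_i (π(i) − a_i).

6

Σπ = 6·7/2 = 21 (π permutes [6]); Σa = 1+5+3+1+2+3 = 15; disp = 21−15 = 6.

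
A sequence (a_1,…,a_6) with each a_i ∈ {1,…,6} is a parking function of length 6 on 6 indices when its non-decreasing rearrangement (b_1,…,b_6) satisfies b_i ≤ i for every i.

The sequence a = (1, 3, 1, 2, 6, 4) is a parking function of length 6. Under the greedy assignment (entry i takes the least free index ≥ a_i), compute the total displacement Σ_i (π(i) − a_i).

Σπ(i) = 1+…+6 = 21; Σa = 1+3+1+2+6+4 = 17; disp = 21−17 = 4.

4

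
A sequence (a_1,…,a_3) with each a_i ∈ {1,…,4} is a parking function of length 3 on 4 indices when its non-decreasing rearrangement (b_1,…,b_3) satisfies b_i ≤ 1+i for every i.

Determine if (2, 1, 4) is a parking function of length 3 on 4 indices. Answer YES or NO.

Order a: b = (1, 2, 4).
  b_1=1 ≤ 2
  b_2=2 ≤ 3
  b_3=4 ≤ 4
All bounds hold ⇒ YES

YES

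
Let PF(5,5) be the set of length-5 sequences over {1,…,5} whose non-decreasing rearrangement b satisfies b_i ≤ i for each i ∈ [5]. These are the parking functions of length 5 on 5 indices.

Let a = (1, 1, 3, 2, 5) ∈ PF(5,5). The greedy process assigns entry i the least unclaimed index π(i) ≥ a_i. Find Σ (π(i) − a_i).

Σπ(i) = 1+…+5 = 15; Σa = 1+1+3+2+5 = 12; disp = 15−12 = 3.

3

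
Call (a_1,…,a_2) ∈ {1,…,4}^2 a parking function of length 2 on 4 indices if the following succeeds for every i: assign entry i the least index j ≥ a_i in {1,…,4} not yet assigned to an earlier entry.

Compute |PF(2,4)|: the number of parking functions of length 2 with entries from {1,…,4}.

Count = 3·5^1 = 3·5 = 15 [KW]
E.g. (1,3) → sorted (1,3): b_i ≤ 2+i ∀i, a PF.

15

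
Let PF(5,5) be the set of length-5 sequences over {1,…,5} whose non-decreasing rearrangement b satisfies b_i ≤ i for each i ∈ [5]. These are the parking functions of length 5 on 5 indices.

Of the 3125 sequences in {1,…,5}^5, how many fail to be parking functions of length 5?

1829

|PF(5,5)| = (6−5)·6^(5−1) = 1·1296 = 1296
E.g. (3,4,5,4,1) → sorted (1,3,4,4,5): b_2=3>2, not a PF.
5^5 − 1296 = 3125 − 1296 = 1829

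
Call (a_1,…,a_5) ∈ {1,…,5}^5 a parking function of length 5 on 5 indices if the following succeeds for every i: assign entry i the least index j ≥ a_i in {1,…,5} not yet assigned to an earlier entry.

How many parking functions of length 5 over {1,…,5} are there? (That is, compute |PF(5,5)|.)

1296

Count = (5−5+1)·(5+1)^(5−1) = 1·1296 = 1296
E.g. (1,3,1,5,2) → sorted (1,1,2,3,5): b_i ≤ i ∀i, a PF.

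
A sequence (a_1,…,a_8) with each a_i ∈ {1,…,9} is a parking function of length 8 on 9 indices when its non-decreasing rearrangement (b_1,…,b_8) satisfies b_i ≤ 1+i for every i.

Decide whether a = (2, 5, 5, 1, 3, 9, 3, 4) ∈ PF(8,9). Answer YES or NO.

Rearranged: b = (1, 2, 3, 3, 4, 5, 5, 9).
  b_1=1 ≤ 2
  b_2=2 ≤ 3
  b_3=3 ≤ 4
  b_4=3 ≤ 5
  b_5=4 ≤ 6
  b_6=5 ≤ 7
  b_7=5 ≤ 8
  b_8=9 ≤ 9
All bounds hold ⇒ YES

YES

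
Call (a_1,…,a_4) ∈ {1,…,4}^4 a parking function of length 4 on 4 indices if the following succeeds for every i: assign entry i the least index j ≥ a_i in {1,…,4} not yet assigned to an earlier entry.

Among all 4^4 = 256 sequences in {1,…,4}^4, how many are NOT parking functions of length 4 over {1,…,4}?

131

Count = (4−4+1)·(4+1)^(4−1) = 1 · 125 = 125
E.g. (4,3,2,3) → sorted (2,3,3,4): b_1=2>1, not a PF.
So 256 − 125 = 131 fail.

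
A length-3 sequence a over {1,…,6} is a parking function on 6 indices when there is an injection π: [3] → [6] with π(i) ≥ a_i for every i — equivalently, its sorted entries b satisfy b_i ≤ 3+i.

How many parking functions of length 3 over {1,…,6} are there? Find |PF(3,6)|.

|PF(3,6)| = (6−3+1)·(6+1)^(3−1) = 4·49 = 196
E.g. (2,3,1) → sorted (1,2,3): b_i ≤ 3+i ∀i, a PF.

196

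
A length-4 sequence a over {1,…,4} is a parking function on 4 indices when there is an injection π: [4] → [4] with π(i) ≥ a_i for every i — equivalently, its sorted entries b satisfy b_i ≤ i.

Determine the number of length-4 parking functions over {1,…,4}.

125

|PF| = (4−4+1)·(4+1)^(4−1) = 1 · 125 = 125 (Konheim–Weiss)
One tuple (3,1,4,1) → sorted (1,1,3,4): b_i ≤ i ∀i, a PF.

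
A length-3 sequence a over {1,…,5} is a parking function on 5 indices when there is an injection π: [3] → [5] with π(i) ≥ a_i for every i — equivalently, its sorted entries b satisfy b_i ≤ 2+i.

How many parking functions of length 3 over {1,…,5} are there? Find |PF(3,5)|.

108

|PF(3,5)| = (5+1−3)·(5+1)^{3−1} = 3×36 = 108
Check (1,3,4) → sorted (1,3,4): b_i ≤ 2+i ∀i, a PF.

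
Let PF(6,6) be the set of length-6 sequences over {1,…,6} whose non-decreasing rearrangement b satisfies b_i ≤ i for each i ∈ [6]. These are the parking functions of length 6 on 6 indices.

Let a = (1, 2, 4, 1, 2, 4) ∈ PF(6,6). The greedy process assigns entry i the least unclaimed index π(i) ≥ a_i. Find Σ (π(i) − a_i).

Σπ(i) = 1+…+6 = 21; Σa = 1+2+4+1+2+4 = 14; disp = 21−14 = 7.

7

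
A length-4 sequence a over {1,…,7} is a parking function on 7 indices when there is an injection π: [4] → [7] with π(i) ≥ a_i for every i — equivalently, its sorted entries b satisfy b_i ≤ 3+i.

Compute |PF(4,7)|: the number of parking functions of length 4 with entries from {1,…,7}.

2048

#PF = (7−4+1)·(7+1)^(4−1) = 4·512 = 2048 [KW]
One tuple (2,6,7,3) → sorted (2,3,6,7): b_i ≤ 3+i ∀i, a PF.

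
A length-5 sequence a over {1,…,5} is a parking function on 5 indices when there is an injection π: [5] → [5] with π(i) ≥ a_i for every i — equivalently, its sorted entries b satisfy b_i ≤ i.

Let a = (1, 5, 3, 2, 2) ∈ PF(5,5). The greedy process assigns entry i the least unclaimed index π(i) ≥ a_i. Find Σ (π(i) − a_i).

Σπ = 5·6/2 = 15 (π permutes [5]); Σa = 1+5+3+2+2 = 13; disp = 15−13 = 2.

2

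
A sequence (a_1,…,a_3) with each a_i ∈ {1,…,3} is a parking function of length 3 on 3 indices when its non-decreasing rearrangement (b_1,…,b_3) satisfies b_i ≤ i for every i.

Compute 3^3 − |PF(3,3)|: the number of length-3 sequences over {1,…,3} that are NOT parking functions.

11

|PF(3,3)| = 1·4^2 = 1×16 = 16 [KW]
Check (3,3,3) → sorted (3,3,3): b_1=3>1, not a PF.
Total 27; non-PF = 27−16 = 11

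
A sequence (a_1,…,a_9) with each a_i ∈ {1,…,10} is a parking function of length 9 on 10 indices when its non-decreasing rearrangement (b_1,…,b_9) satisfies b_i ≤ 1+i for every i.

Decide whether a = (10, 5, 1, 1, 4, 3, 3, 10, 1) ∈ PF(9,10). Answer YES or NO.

NO

Rearranged: b = (1, 1, 1, 3, 3, 4, 5, 10, 10).
  b_1=1 ≤ 2
  b_2=1 ≤ 3
  b_3=1 ≤ 4
  b_4=3 ≤ 5
  b_5=3 ≤ 6
  b_6=4 ≤ 7
  b_7=5 ≤ 8
  b_8=10 > 9
  fails at i=8 ⇒ NO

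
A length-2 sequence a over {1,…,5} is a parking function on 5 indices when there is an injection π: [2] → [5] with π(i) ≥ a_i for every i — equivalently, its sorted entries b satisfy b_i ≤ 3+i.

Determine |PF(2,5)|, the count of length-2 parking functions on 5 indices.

24

|PF| = (5−2+1)·(5+1)^(2−1) = 4×6 = 24 [KW]
E.g. (2,5) → sorted (2,5): b_i ≤ 3+i ∀i, a PF.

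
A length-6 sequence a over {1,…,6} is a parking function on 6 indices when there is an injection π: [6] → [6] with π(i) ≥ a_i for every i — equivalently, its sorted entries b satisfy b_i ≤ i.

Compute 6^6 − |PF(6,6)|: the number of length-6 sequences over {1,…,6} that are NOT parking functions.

Count = 1·7^5 = 1 · 16807 = 16807
E.g. (3,6,2,6,6,3) → sorted (2,3,3,6,6,6): b_1=2>1, not a PF.
So 46656 − 16807 = 29849 fail.

29849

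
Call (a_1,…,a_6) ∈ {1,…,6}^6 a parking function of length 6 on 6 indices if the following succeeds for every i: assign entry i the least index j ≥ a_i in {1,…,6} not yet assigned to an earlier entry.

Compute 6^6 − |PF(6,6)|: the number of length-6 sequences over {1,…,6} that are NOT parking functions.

|PF| = (6+1−6)·(6+1)^{6−1} = 1×16807 = 16807 [KW]
Example (6,5,4,6,3,6) → sorted (3,4,5,6,6,6): b_1=3>1, not a PF.
So 46656 − 16807 = 29849 fail.

29849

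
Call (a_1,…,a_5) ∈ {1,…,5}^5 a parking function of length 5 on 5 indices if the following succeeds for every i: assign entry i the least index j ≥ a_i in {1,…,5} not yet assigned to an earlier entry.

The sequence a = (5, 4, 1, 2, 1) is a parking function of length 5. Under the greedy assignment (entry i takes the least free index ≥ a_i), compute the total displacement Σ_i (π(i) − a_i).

2

Σπ(i) = 1+…+5 = 15; Σa = 5+4+1+2+1 = 13; disp = 15−13 = 2.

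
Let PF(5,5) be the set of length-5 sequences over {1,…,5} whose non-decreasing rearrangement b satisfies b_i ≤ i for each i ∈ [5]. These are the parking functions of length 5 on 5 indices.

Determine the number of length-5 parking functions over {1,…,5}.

|PF(5,5)| = (6−5)·6^(5−1) = 1·1296 = 1296 [KW]
Check (4,1,2,1,1) → sorted (1,1,1,2,4): b_i ≤ i ∀i, a PF.

1296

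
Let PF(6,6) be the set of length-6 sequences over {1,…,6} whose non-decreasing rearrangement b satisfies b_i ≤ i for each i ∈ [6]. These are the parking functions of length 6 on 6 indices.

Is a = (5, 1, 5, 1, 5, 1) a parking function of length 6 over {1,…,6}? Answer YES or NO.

Order a: b = (1, 1, 1, 5, 5, 5).
  b_1=1 ≤ 1
  b_2=1 ≤ 2
  b_3=1 ≤ 3
  b_4=5 > 4
  fails at i=4 ⇒ NO

NO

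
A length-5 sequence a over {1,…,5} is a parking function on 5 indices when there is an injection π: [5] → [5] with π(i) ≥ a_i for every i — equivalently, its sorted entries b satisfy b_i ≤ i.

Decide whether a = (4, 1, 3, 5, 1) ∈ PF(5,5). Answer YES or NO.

Rearranged: b = (1, 1, 3, 4, 5).
  b_1=1 ≤ 1
  b_2=1 ≤ 2
  b_3=3 ≤ 3
  b_4=4 ≤ 4
  b_5=5 ≤ 5
All bounds hold ⇒ YES

YES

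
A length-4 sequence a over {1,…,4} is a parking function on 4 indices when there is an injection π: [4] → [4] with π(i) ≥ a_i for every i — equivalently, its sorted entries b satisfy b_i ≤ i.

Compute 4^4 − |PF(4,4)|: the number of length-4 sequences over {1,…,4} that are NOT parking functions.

|PF| = (4−4+1)·(4+1)^(4−1) = 1 · 125 = 125 (Pollak)
E.g. (4,4,3,2) → sorted (2,3,4,4): b_1=2>1, not a PF.
Total 256; non-PF = 256−125 = 131

131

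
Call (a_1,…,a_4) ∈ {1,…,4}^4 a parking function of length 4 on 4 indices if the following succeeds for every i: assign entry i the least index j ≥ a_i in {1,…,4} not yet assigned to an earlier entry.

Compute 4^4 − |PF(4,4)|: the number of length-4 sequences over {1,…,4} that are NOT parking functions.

131

|PF(4,4)| = (4+1−4)·(4+1)^{4−1} = 1×125 = 125 (Pollak)
One tuple (4,3,3,2) → sorted (2,3,3,4): b_1=2>1, not a PF.
So 256 − 125 = 131 fail.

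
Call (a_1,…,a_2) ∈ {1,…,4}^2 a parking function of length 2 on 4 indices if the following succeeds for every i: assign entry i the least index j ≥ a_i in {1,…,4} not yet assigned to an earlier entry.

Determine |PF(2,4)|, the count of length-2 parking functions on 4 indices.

15

#PF = 3·5^1 = 3·5 = 15 [KW]
Check (3,2) → sorted (2,3): b_i ≤ 2+i ∀i, a PF.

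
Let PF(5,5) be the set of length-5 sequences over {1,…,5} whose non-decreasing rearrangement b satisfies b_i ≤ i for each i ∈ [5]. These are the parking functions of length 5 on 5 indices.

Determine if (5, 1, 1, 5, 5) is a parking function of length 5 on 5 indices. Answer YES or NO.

Rearranged: b = (1, 1, 5, 5, 5).
  b_1=1 ≤ 1
  b_2=1 ≤ 2
  b_3=5 > 3
  fails at i=3 ⇒ NO

NO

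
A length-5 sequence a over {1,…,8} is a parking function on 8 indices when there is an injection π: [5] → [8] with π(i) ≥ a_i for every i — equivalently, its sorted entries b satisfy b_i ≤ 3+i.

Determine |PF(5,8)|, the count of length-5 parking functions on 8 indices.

26244

Count = (8+1−5)·(8+1)^{5−1} = 4×6561 = 26244 (Pollak)
Check (4,3,5,3,4) → sorted (3,3,4,4,5): b_i ≤ 3+i ∀i, a PF.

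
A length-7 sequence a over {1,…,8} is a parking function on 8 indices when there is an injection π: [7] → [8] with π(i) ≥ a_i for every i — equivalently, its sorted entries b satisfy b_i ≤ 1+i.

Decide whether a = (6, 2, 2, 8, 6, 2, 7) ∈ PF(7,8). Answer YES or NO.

Order a: b = (2, 2, 2, 6, 6, 7, 8).
  b_1=2 ≤ 2
  b_2=2 ≤ 3
  b_3=2 ≤ 4
  b_4=6 > 5
  fails at i=4 ⇒ NO

NO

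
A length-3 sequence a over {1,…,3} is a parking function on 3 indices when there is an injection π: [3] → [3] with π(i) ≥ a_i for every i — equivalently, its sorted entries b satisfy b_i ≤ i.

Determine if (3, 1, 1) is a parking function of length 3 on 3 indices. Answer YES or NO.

YES

Sorted: b = (1, 1, 3).
  b_1=1 ≤ 1
  b_2=1 ≤ 2
  b_3=3 ≤ 3
All bounds hold ⇒ YES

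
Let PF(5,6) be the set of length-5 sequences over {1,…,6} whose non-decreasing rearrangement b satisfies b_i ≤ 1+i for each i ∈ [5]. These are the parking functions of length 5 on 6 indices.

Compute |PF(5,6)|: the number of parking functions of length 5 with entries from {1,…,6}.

4802

#PF = (7−5)·7^(5−1) = 2·2401 = 4802 (Konheim–Weiss)
E.g. (2,1,2,4,5) → sorted (1,2,2,4,5): b_i ≤ 1+i ∀i, a PF.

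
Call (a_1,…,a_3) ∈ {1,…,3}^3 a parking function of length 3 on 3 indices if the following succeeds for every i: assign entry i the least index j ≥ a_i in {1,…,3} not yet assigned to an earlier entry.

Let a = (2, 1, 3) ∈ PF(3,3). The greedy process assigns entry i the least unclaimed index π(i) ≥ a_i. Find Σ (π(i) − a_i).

Σπ = 3·4/2 = 6 (π permutes [3]); Σa = 2+1+3 = 6; disp = 6−6 = 0.

0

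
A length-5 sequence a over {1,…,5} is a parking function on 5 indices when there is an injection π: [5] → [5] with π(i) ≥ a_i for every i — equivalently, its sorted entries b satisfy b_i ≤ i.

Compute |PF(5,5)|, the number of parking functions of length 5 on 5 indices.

1296

|PF(5,5)| = (5+1−5)·(5+1)^{5−1} = 1 · 1296 = 1296 [KW]
Check (5,1,2,3,4) → sorted (1,2,3,4,5): b_i ≤ i ∀i, a PF.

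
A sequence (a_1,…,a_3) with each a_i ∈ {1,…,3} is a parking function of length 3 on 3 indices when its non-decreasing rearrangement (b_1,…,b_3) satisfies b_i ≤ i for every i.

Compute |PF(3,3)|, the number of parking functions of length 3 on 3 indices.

16

Count = (4−3)·4^(3−1) = 1×16 = 16
Check (3,2,1) → sorted (1,2,3): b_i ≤ i ∀i, a PF.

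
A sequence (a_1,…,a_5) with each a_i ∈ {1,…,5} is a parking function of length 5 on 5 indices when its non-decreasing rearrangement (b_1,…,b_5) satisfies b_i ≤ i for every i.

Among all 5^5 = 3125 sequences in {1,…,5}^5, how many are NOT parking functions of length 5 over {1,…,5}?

1829

|PF(5,5)| = 1·6^4 = 1·1296 = 1296 (Konheim–Weiss)
One tuple (3,5,3,3,4) → sorted (3,3,3,4,5): b_1=3>1, not a PF.
5^5 − 1296 = 3125 − 1296 = 1829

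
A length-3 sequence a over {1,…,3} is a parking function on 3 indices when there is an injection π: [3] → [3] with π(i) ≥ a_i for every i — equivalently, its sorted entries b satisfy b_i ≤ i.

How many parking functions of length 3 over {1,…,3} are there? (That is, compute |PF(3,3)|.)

|PF(3,3)| = (3−3+1)·(3+1)^(3−1) = 1×16 = 16 (Pollak)
E.g. (1,1,3) → sorted (1,1,3): b_i ≤ i ∀i, a PF.

16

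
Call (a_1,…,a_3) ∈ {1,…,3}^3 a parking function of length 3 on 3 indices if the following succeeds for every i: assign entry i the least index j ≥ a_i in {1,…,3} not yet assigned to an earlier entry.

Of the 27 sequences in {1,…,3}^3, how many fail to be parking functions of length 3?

11

|PF| = 1·4^2 = 1·16 = 16 (Konheim–Weiss)
Check (2,3,3) → sorted (2,3,3): b_1=2>1, not a PF.
Total 27; non-PF = 27−16 = 11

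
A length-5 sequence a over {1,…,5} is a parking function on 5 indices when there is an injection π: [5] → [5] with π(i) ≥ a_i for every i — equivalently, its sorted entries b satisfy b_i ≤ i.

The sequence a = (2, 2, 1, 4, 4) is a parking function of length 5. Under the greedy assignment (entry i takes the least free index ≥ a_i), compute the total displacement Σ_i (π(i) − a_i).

2

Σπ = 15 ({1..5} each once); Σa = 2+2+1+4+4 = 13; disp = 15−13 = 2.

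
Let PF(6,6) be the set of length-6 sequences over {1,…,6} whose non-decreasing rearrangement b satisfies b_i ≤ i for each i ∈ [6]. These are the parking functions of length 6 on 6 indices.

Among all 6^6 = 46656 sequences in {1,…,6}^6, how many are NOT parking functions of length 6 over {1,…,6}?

29849

Count = (6−6+1)·(6+1)^(6−1) = 1 · 16807 = 16807 [KW]
E.g. (4,4,6,2,3,3) → sorted (2,3,3,4,4,6): b_1=2>1, not a PF.
So 46656 − 16807 = 29849 fail.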